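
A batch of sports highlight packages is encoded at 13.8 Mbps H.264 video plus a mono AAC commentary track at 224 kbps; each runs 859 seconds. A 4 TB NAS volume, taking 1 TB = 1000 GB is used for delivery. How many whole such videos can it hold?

2656

Audio: 224 kbps = 0.224 Mbps.
Total bitrate: 14.024 Mbps.
Per item: 14.024 Mbps × 859 s = 12,047 Mb = 1,506 MB.
Capacity: 4 TB = 32,000,000 Mb; 2656.35 items → 2656 complete.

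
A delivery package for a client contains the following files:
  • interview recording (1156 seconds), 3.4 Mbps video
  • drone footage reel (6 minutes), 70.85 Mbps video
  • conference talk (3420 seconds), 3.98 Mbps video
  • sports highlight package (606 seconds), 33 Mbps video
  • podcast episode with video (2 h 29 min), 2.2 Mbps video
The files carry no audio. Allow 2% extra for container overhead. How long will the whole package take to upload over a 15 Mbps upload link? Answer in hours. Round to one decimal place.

interview recording: 3.400 Mbps × 1156 s × 1.02 = 4009.0 Mb
drone footage reel: 70.850 Mbps × 360 s × 1.02 = 26016.1 Mb
conference talk: 3.980 Mbps × 3420 s × 1.02 = 13883.8 Mb
sports highlight package: 33.000 Mbps × 606 s × 1.02 = 20398.0 Mb
podcast episode with video: 2.200 Mbps × 8940 s × 1.02 = 20061.4 Mb
Total: 84368.3 Mb = 10546.0 MB.
At 15 Mbps: 84368.3 / 15 = 5625 s ≈ 1.56 hours.

1.6 hours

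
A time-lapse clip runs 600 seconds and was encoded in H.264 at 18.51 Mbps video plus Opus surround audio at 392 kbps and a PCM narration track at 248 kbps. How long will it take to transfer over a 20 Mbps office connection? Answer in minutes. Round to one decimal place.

9.6 minutes

Audio total: 392 + 248 = 640 kbps = 0.640 Mbps.
Total bitrate: 19.150 Mbps.
File: 19.150 Mbps × 600 s = 11490.0 Mb.
At 20 Mbps: 11490.0 / 20 = 574.5 s ≈ 9.57 minutes.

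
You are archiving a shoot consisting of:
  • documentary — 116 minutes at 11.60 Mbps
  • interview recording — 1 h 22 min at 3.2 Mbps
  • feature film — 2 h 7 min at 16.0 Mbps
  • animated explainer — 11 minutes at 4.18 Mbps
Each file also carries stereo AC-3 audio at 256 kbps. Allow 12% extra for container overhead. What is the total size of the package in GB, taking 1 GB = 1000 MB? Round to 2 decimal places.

31.68 GB

Audio: 256 kbps = 0.256 Mbps.
documentary: 11.856 Mbps × 6960 s × 1.12 = 92419.9 Mb
interview recording: 3.456 Mbps × 4920 s × 1.12 = 19043.9 Mb
feature film: 16.256 Mbps × 7620 s × 1.12 = 138735.2 Mb
animated explainer: 4.436 Mbps × 660 s × 1.12 = 3279.1 Mb
Total: 253478.1 Mb = 31684.8 MB.
= 31.68 GB.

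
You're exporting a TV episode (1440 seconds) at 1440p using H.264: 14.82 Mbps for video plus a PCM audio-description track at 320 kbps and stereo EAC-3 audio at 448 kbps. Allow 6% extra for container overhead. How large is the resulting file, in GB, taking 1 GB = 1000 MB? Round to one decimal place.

3.0 GB

Audio total: 320 + 448 = 768 kbps = 0.768 Mbps.
Total bitrate: 14.82 + 0.768 = 15.588 Mbps.
Stream data: 15.588 Mbps × 1440 s = 22446.7 Mb.
With 6% container overhead: ×1.06.
23,794 Mb ÷ 8 = 2,974 MB → 2.974 GB.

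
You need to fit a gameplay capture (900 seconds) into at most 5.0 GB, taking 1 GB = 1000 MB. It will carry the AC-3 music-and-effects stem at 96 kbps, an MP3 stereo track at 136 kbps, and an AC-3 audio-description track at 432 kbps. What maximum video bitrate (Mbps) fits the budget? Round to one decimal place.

43.8 Mbps

Budget: 5.0 GB = 40000.0 Mb.
Total bitrate budget: 40000.0 Mb / 900 s = 44.444 Mbps.
Audio total: 96 + 136 + 432 = 664 kbps = 0.664 Mbps.
Video: 44.444 − 0.664 = 43.780 Mbps.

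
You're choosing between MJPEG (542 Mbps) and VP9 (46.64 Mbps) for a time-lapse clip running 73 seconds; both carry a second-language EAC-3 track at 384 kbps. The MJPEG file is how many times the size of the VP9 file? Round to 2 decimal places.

11.53

Audio: 384 kbps = 0.384 Mbps.
MJPEG: 542.384 Mbps × 73 s = 39594.0 Mb = 4.949 GB.
VP9: 47.024 Mbps × 73 s = 3432.8 Mb = 0.429 GB.
Ratio: 4.949 / 0.429 = 11.534.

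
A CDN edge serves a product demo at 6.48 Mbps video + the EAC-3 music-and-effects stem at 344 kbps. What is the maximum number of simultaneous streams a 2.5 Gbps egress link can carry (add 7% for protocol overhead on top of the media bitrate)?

Audio: 344 kbps = 0.344 Mbps.
Per-viewer media rate: 6.824 Mbps.
On the wire with 7% overhead: 7.302 Mbps.
2.5 Gbps = 2,500 Mbps; 2,500 / 7.302 = 342.39 → 342 viewers.

342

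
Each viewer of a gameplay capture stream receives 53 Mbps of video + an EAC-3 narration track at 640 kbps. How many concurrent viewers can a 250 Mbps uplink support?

4

Audio: 640 kbps = 0.640 Mbps.
Per-viewer media rate: 53.640 Mbps.
250 Mbps = 250.0 Mbps; 250.0 / 53.640 = 4.66 → 4 viewers.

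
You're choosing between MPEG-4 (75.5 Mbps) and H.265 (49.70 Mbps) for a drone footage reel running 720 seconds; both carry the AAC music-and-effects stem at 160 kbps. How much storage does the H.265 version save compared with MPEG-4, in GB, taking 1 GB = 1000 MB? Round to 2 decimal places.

Audio: 160 kbps = 0.160 Mbps.
MPEG-4: 75.660 Mbps × 720 s = 54475.2 Mb = 6.809 GB.
H.265: 49.860 Mbps × 720 s = 35899.2 Mb = 4.487 GB.
Saving: 6.809 − 4.487 = 2.322 GB.

2.32 GB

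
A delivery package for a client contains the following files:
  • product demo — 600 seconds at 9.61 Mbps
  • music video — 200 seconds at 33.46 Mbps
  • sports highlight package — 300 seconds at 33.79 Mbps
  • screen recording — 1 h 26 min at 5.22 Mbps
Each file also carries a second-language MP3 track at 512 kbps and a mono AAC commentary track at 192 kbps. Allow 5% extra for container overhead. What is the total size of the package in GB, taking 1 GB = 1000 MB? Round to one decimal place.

Audio total: 512 + 192 = 704 kbps = 0.704 Mbps.
product demo: 10.314 Mbps × 600 s × 1.05 = 6497.8 Mb
music video: 34.164 Mbps × 200 s × 1.05 = 7174.4 Mb
sports highlight package: 34.494 Mbps × 300 s × 1.05 = 10865.6 Mb
screen recording: 5.924 Mbps × 5160 s × 1.05 = 32096.2 Mb
Total: 56634.1 Mb = 7079.3 MB.
= 7.079 GB.

7.1 GB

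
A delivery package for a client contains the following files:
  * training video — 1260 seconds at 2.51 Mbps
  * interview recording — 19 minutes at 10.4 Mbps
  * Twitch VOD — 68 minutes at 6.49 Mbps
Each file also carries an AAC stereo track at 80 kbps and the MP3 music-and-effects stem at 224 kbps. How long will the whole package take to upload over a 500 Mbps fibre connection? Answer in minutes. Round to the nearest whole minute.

1 minutes

Audio total: 80 + 224 = 304 kbps = 0.304 Mbps.
training video: 2.814 Mbps × 1260 s = 3545.6 Mb
interview recording: 10.704 Mbps × 1140 s = 12202.6 Mb
Twitch VOD: 6.794 Mbps × 4080 s = 27719.5 Mb
Total: 43467.7 Mb = 5433.5 MB.
At 500 Mbps: 43467.7 / 500 = 87 s ≈ 1.45 minutes.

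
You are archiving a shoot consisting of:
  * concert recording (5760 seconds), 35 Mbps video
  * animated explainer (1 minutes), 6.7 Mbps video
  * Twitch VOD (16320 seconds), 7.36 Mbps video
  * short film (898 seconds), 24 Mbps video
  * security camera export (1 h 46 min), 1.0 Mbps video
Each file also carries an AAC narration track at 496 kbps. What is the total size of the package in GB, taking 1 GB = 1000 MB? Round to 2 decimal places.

45.58 GB

Audio: 496 kbps = 0.496 Mbps.
concert recording: 35.496 Mbps × 5760 s = 204457.0 Mb
animated explainer: 7.196 Mbps × 60 s = 431.8 Mb
Twitch VOD: 7.856 Mbps × 16320 s = 128209.9 Mb
short film: 24.496 Mbps × 898 s = 21997.4 Mb
security camera export: 1.496 Mbps × 6360 s = 9514.6 Mb
Total: 364610.6 Mb = 45576.3 MB.
= 45.58 GB.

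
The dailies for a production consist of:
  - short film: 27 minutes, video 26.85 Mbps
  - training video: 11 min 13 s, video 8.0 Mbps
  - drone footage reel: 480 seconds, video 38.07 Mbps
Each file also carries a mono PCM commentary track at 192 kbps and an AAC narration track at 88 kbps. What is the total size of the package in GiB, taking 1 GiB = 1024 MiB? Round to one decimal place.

7.9 GiB

Audio total: 192 + 88 = 280 kbps = 0.280 Mbps.
short film: 27.130 Mbps × 1620 s = 43950.6 Mb
training video: 8.280 Mbps × 673 s = 5572.4 Mb
drone footage reel: 38.350 Mbps × 480 s = 18408.0 Mb
Total: 67931.0 Mb = 8491.4 MB.
= 7.908 GiB.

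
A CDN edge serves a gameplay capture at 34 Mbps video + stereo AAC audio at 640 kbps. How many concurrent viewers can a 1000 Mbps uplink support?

28

Audio: 640 kbps = 0.640 Mbps.
Per-viewer media rate: 34.640 Mbps.
1000 Mbps = 1,000 Mbps; 1,000 / 34.640 = 28.87 → 28 viewers.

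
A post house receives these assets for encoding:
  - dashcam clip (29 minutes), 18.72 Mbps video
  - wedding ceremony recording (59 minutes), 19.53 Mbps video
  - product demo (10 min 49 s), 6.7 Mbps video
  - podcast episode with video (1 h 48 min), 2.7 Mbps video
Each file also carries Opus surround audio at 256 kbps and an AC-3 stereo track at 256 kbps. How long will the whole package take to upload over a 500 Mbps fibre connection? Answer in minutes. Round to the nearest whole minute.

4 minutes

Audio total: 256 + 256 = 512 kbps = 0.512 Mbps.
dashcam clip: 19.232 Mbps × 1740 s = 33463.7 Mb
wedding ceremony recording: 20.042 Mbps × 3540 s = 70948.7 Mb
product demo: 7.212 Mbps × 649 s = 4680.6 Mb
podcast episode with video: 3.212 Mbps × 6480 s = 20813.8 Mb
Total: 129906.7 Mb = 16238.3 MB.
At 500 Mbps: 129906.7 / 500 = 260 s ≈ 4.33 minutes.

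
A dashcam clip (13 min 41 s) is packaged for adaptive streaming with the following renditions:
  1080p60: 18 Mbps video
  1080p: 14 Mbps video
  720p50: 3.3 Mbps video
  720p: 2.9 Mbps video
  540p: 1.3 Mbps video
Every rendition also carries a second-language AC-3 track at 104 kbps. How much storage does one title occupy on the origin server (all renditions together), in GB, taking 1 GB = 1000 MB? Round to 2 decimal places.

4.11 GB

13 min 41 s = 821 s
Audio: 104 kbps = 0.104 Mbps.
Sum of rendition bitrates: (18+0.104) + (14+0.104) + (3.3+0.104) + (2.9+0.104) + (1.3+0.104) = 40.020 Mbps.
× 821 s = 32,856 Mb = 4,107 MB = 4.107 GB.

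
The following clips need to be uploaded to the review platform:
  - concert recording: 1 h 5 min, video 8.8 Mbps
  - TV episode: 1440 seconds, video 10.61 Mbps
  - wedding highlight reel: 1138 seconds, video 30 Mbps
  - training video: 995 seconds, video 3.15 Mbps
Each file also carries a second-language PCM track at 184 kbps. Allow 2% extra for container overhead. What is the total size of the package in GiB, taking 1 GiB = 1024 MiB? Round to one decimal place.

10.5 GiB

Audio: 184 kbps = 0.184 Mbps.
concert recording: 8.984 Mbps × 3900 s × 1.02 = 35738.4 Mb
TV episode: 10.794 Mbps × 1440 s × 1.02 = 15854.2 Mb
wedding highlight reel: 30.184 Mbps × 1138 s × 1.02 = 35036.4 Mb
training video: 3.334 Mbps × 995 s × 1.02 = 3383.7 Mb
Total: 90012.6 Mb = 11251.6 MB.
= 10.48 GiB.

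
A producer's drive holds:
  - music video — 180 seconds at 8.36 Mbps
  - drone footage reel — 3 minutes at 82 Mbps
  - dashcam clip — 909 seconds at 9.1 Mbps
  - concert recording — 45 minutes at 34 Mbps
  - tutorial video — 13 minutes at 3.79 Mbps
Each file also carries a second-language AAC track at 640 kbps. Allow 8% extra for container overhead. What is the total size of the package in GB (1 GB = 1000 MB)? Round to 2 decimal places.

16.51 GB

Audio: 640 kbps = 0.640 Mbps.
music video: 9.000 Mbps × 180 s × 1.08 = 1749.6 Mb
drone footage reel: 82.640 Mbps × 180 s × 1.08 = 16065.2 Mb
dashcam clip: 9.740 Mbps × 909 s × 1.08 = 9562.0 Mb
concert recording: 34.640 Mbps × 2700 s × 1.08 = 101010.2 Mb
tutorial video: 4.430 Mbps × 780 s × 1.08 = 3731.8 Mb
Total: 132118.8 Mb = 16514.9 MB.
= 16.51 GB.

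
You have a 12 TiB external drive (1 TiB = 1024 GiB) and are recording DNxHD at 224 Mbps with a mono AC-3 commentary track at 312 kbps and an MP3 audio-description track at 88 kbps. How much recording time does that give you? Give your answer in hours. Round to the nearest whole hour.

131 hours

Audio total: 312 + 88 = 400 kbps = 0.400 Mbps.
Total bitrate: 224 + 0.400 = 224.400 Mbps.
Capacity: 12 TiB = 105,553,116 Mb.
Recording time: 105,553,116 / 224.400 = 470,379 s ≈ 131 hours.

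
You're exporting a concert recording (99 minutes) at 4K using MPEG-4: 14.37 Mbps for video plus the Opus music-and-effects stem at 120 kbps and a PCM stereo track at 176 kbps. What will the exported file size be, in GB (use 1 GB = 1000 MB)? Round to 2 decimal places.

99 min = 5940 s
Audio total: 120 + 176 = 296 kbps = 0.296 Mbps.
Total bitrate: 14.37 + 0.296 = 14.666 Mbps.
Stream data: 14.666 Mbps × 5940 s = 87116.0 Mb.
87,116 Mb ÷ 8 = 10,890 MB → 10.89 GB.

10.89 GB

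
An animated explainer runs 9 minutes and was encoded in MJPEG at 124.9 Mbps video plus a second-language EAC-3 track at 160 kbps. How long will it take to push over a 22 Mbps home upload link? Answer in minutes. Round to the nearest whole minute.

51 minutes

9 min = 540 s
Audio: 160 kbps = 0.160 Mbps.
Total bitrate: 125.060 Mbps.
File: 125.060 Mbps × 540 s = 67532.4 Mb.
At 22 Mbps: 67532.4 / 22 = 3069.7 s ≈ 51.2 minutes.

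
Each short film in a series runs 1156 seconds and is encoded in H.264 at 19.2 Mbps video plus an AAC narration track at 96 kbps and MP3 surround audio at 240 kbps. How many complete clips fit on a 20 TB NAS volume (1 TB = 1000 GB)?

Audio total: 96 + 240 = 336 kbps = 0.336 Mbps.
Total bitrate: 19.536 Mbps.
Per item: 19.536 Mbps × 1156 s = 22,584 Mb = 2,823 MB.
Capacity: 20 TB = 160,000,000 Mb; 7084.78 items → 7084 complete.

7084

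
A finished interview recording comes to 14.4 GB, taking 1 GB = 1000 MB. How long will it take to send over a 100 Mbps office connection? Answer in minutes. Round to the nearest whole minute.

File: 14.4 GB = 115200.0 Mb.
At 100 Mbps: 115200.0 / 100 = 1152.0 s ≈ 19.2 minutes.

19 minutes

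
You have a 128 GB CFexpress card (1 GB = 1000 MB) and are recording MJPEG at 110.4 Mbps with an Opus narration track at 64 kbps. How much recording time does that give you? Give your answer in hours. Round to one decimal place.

Audio: 64 kbps = 0.064 Mbps.
Total bitrate: 110.4 + 0.064 = 110.464 Mbps.
Capacity: 128 GB = 1,024,000 Mb.
Recording time: 1,024,000 / 110.464 = 9,270 s ≈ 2.57 hours.

2.6 hours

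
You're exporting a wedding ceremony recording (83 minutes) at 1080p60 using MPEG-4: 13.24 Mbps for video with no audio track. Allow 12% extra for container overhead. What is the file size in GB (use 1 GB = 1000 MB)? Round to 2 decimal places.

83 min = 4980 s
Total bitrate: 13.24 Mbps.
Stream data: 13.240 Mbps × 4980 s = 65935.2 Mb.
With 12% container overhead: ×1.12.
73,847 Mb ÷ 8 = 9,231 MB → 9.231 GB.

9.23 GB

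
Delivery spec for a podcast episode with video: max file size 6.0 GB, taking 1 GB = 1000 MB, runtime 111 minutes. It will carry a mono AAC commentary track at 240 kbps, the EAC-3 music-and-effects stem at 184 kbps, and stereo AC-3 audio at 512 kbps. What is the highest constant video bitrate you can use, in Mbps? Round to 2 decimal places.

6.27 Mbps

Budget: 6.0 GB = 48000.0 Mb.
111 min = 6660 s
Total bitrate budget: 48000.0 Mb / 6660 s = 7.207 Mbps.
Audio total: 240 + 184 + 512 = 936 kbps = 0.936 Mbps.
Video: 7.207 − 0.936 = 6.271 Mbps.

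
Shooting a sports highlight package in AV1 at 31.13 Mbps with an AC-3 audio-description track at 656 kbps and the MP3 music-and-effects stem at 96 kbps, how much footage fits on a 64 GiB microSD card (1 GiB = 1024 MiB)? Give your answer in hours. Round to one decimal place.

4.8 hours

Audio total: 656 + 96 = 752 kbps = 0.752 Mbps.
Total bitrate: 31.13 + 0.752 = 31.882 Mbps.
Capacity: 64 GiB = 549,756 Mb.
Recording time: 549,756 / 31.882 = 17,243 s ≈ 4.79 hours.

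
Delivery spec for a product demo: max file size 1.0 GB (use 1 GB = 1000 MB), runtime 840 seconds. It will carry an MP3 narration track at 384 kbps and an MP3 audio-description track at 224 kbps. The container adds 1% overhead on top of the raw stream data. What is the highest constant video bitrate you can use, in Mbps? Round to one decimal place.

Budget: 1.0 GB = 8000.0 Mb.
Stream payload after overhead: 8000.0 / 1.01 = 7920.8 Mb.
Total bitrate budget: 7920.8 Mb / 840 s = 9.430 Mbps.
Audio total: 384 + 224 = 608 kbps = 0.608 Mbps.
Video: 9.430 − 0.608 = 8.822 Mbps.

8.8 Mbps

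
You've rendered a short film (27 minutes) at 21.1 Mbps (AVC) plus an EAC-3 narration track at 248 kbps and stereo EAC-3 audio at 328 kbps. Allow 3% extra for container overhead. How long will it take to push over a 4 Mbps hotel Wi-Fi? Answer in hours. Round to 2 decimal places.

2.51 hours

27 min = 1620 s
Audio total: 248 + 328 = 576 kbps = 0.576 Mbps.
Total bitrate: 21.676 Mbps.
File: 21.676 Mbps × 1620 s = 35115.1 Mb.
With 3% container overhead: ×1.03. → 36168.6 Mb.
At 4 Mbps: 36168.6 / 4 = 9042.1 s ≈ 2.51 hours.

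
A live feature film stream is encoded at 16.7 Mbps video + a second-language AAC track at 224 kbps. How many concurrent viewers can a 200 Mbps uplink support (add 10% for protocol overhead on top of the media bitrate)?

10

Audio: 224 kbps = 0.224 Mbps.
Per-viewer media rate: 16.924 Mbps.
On the wire with 10% overhead: 18.616 Mbps.
200 Mbps = 200.0 Mbps; 200.0 / 18.616 = 10.74 → 10 viewers.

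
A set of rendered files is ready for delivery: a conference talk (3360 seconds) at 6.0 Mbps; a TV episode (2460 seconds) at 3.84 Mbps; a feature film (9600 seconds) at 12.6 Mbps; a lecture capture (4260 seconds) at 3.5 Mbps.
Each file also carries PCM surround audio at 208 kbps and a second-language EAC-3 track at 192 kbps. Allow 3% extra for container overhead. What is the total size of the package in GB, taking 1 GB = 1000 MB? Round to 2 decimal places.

22.32 GB

Audio total: 208 + 192 = 400 kbps = 0.400 Mbps.
conference talk: 6.400 Mbps × 3360 s × 1.03 = 22149.1 Mb
TV episode: 4.240 Mbps × 2460 s × 1.03 = 10743.3 Mb
feature film: 13.000 Mbps × 9600 s × 1.03 = 128544.0 Mb
lecture capture: 3.900 Mbps × 4260 s × 1.03 = 17112.4 Mb
Total: 178548.9 Mb = 22318.6 MB.
= 22.32 GB.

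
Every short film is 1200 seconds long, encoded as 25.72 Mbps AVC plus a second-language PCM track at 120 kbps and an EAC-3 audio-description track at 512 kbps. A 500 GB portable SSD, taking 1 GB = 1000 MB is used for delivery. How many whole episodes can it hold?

126

Audio total: 120 + 512 = 632 kbps = 0.632 Mbps.
Total bitrate: 26.352 Mbps.
Per item: 26.352 Mbps × 1200 s = 31,622 Mb = 3,953 MB.
Capacity: 500 GB = 4,000,000 Mb; 126.49 items → 126 complete.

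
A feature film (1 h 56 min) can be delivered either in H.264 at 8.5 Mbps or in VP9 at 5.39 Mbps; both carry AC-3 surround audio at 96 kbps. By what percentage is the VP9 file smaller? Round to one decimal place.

1 h 56 min = 116 min = 6960 s
Audio: 96 kbps = 0.096 Mbps.
H.264: 8.596 Mbps × 6960 s = 59828.2 Mb = 7.479 GB.
VP9: 5.486 Mbps × 6960 s = 38182.6 Mb = 4.773 GB.
Reduction: (1 − 4.773/7.479) × 100 = 36.18%.

36.2%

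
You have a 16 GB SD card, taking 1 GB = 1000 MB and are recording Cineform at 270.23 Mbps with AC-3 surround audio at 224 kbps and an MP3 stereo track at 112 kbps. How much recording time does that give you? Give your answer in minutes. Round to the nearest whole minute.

8 minutes

Audio total: 224 + 112 = 336 kbps = 0.336 Mbps.
Total bitrate: 270.23 + 0.336 = 270.566 Mbps.
Capacity: 16 GB = 128,000 Mb.
Recording time: 128,000 / 270.566 = 473.1 s ≈ 7.88 minutes.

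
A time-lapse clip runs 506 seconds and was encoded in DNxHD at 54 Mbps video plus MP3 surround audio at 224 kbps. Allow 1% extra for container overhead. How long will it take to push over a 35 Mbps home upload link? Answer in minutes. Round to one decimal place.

Audio: 224 kbps = 0.224 Mbps.
Total bitrate: 54.224 Mbps.
File: 54.224 Mbps × 506 s = 27437.3 Mb.
With 1% container overhead: ×1.01. → 27711.7 Mb.
At 35 Mbps: 27711.7 / 35 = 791.8 s ≈ 13.2 minutes.

13.2 minutes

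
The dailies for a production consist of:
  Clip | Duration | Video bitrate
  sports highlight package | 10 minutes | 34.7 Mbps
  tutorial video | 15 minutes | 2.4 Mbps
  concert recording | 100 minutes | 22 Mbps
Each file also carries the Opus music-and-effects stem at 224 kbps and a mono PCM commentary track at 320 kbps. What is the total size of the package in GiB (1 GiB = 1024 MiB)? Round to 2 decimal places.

Audio total: 224 + 320 = 544 kbps = 0.544 Mbps.
sports highlight package: 35.244 Mbps × 600 s = 21146.4 Mb
tutorial video: 2.944 Mbps × 900 s = 2649.6 Mb
concert recording: 22.544 Mbps × 6000 s = 135264.0 Mb
Total: 159060.0 Mb = 19882.5 MB.
= 18.52 GiB.

18.52 GiB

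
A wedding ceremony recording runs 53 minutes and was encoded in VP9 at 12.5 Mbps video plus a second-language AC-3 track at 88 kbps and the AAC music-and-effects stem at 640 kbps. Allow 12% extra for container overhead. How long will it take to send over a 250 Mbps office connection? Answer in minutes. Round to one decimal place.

53 min = 3180 s
Audio total: 88 + 640 = 728 kbps = 0.728 Mbps.
Total bitrate: 13.228 Mbps.
File: 13.228 Mbps × 3180 s = 42065.0 Mb.
With 12% container overhead: ×1.12. → 47112.8 Mb.
At 250 Mbps: 47112.8 / 250 = 188.5 s ≈ 3.14 minutes.

3.1 minutes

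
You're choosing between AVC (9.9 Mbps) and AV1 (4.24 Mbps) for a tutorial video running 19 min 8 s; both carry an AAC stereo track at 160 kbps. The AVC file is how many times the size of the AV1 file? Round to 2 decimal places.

2.29

19 min 8 s = 1148 s
Audio: 160 kbps = 0.160 Mbps.
AVC: 10.060 Mbps × 1148 s = 11548.9 Mb = 1.444 GB.
AV1: 4.400 Mbps × 1148 s = 5051.2 Mb = 0.631 GB.
Ratio: 1.444 / 0.631 = 2.286.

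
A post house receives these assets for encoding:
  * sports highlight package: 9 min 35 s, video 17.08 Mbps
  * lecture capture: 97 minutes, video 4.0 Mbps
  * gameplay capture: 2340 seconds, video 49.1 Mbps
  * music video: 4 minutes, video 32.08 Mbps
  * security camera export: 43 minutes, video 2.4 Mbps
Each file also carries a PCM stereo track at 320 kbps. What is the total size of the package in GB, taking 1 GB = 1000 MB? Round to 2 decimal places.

Audio: 320 kbps = 0.320 Mbps.
sports highlight package: 17.400 Mbps × 575 s = 10005.0 Mb
lecture capture: 4.320 Mbps × 5820 s = 25142.4 Mb
gameplay capture: 49.420 Mbps × 2340 s = 115642.8 Mb
music video: 32.400 Mbps × 240 s = 7776.0 Mb
security camera export: 2.720 Mbps × 2580 s = 7017.6 Mb
Total: 165583.8 Mb = 20698.0 MB.
= 20.70 GB.

20.70 GB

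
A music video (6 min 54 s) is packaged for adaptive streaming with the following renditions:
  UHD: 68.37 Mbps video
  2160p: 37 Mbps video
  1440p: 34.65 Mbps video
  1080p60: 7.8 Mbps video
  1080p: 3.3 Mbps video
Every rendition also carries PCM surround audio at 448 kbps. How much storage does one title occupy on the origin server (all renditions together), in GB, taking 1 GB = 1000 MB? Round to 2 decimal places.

6 min 54 s = 414 s
Audio: 448 kbps = 0.448 Mbps.
Sum of rendition bitrates: (68.37+0.448) + (37+0.448) + (34.65+0.448) + (7.8+0.448) + (3.3+0.448) = 153.360 Mbps.
× 414 s = 63,491 Mb = 7,936 MB = 7.936 GB.

7.94 GB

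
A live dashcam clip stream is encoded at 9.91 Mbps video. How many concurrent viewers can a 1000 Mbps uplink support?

100

1000 Mbps = 1,000 Mbps; 1,000 / 9.910 = 100.91 → 100 viewers.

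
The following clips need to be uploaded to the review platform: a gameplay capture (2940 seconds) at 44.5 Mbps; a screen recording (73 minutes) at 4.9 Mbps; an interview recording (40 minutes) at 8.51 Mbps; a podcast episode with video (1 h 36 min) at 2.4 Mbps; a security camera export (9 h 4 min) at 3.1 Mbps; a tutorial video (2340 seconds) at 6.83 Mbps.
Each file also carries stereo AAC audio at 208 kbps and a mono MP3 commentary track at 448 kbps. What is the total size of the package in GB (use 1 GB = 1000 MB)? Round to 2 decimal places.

42.10 GB

Audio total: 208 + 448 = 656 kbps = 0.656 Mbps.
gameplay capture: 45.156 Mbps × 2940 s = 132758.6 Mb
screen recording: 5.556 Mbps × 4380 s = 24335.3 Mb
interview recording: 9.166 Mbps × 2400 s = 21998.4 Mb
podcast episode with video: 3.056 Mbps × 5760 s = 17602.6 Mb
security camera export: 3.756 Mbps × 32640 s = 122595.8 Mb
tutorial video: 7.486 Mbps × 2340 s = 17517.2 Mb
Total: 336808.0 Mb = 42101.0 MB.
= 42.10 GB.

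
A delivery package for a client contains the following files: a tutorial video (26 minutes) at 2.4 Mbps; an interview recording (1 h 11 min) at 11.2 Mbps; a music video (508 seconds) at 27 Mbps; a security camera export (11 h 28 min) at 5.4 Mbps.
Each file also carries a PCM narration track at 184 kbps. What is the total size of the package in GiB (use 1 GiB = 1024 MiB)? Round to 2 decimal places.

34.56 GiB

Audio: 184 kbps = 0.184 Mbps.
tutorial video: 2.584 Mbps × 1560 s = 4031.0 Mb
interview recording: 11.384 Mbps × 4260 s = 48495.8 Mb
music video: 27.184 Mbps × 508 s = 13809.5 Mb
security camera export: 5.584 Mbps × 41280 s = 230507.5 Mb
Total: 296843.9 Mb = 37105.5 MB.
= 34.56 GiB.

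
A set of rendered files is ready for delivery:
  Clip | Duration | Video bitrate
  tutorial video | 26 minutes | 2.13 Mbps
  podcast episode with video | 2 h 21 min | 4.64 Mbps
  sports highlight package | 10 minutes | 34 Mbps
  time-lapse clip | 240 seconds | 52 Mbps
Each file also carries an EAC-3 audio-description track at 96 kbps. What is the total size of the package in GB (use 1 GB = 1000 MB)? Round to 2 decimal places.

9.56 GB

Audio: 96 kbps = 0.096 Mbps.
tutorial video: 2.226 Mbps × 1560 s = 3472.6 Mb
podcast episode with video: 4.736 Mbps × 8460 s = 40066.6 Mb
sports highlight package: 34.096 Mbps × 600 s = 20457.6 Mb
time-lapse clip: 52.096 Mbps × 240 s = 12503.0 Mb
Total: 76499.8 Mb = 9562.5 MB.
= 9.562 GB.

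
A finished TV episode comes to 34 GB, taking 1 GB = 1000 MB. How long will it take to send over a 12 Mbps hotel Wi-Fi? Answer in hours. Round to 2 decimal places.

File: 34 GB = 272000.0 Mb.
At 12 Mbps: 272000.0 / 12 = 22666.7 s ≈ 6.3 hours.

6.30 hours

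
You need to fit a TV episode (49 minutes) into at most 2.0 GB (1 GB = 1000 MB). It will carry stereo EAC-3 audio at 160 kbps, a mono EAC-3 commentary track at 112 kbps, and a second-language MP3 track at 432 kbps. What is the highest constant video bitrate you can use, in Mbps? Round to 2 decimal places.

Budget: 2.0 GB = 16000.0 Mb.
49 min = 2940 s
Total bitrate budget: 16000.0 Mb / 2940 s = 5.442 Mbps.
Audio total: 160 + 112 + 432 = 704 kbps = 0.704 Mbps.
Video: 5.442 − 0.704 = 4.738 Mbps.

4.74 Mbps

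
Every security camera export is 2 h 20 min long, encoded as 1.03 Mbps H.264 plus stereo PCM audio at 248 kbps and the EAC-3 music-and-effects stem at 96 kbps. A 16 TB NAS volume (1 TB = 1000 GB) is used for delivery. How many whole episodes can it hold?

11090

2 h 20 min = 140 min = 8400 s
Audio total: 248 + 96 = 344 kbps = 0.344 Mbps.
Total bitrate: 1.374 Mbps.
Per item: 1.374 Mbps × 8400 s = 11,542 Mb = 1,443 MB.
Capacity: 16 TB = 128,000,000 Mb; 11090.32 items → 11090 complete.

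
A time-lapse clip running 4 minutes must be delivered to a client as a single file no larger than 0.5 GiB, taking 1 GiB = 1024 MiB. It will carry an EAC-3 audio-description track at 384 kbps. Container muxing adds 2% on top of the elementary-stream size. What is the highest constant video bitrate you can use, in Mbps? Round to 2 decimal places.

Budget: 0.5 GiB = 4295.0 Mb.
Stream payload after overhead: 4295.0 / 1.02 = 4210.8 Mb.
4 min = 240 s
Total bitrate budget: 4210.8 Mb / 240 s = 17.545 Mbps.
Audio: 384 kbps = 0.384 Mbps.
Video: 17.545 − 0.384 = 17.161 Mbps.

17.16 Mbps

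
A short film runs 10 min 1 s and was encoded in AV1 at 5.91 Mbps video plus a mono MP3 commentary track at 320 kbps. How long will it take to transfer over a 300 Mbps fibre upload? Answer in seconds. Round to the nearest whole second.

10 min 1 s = 601 s
Audio: 320 kbps = 0.320 Mbps.
Total bitrate: 6.230 Mbps.
File: 6.230 Mbps × 601 s = 3744.2 Mb.
At 300 Mbps: 3744.2 / 300 = 12.5 s ≈ 12.5 seconds.

12 seconds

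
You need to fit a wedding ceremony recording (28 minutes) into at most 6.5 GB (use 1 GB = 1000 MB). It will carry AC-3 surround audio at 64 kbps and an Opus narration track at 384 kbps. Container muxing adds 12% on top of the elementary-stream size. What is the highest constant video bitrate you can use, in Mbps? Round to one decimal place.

27.2 Mbps

Budget: 6.5 GB = 52000.0 Mb.
Stream payload after overhead: 52000.0 / 1.12 = 46428.6 Mb.
28 min = 1680 s
Total bitrate budget: 46428.6 Mb / 1680 s = 27.636 Mbps.
Audio total: 64 + 384 = 448 kbps = 0.448 Mbps.
Video: 27.636 − 0.448 = 27.188 Mbps.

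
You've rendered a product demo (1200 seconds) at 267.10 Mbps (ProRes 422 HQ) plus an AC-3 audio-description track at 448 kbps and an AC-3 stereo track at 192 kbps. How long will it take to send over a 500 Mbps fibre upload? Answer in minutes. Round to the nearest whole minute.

11 minutes

Audio total: 448 + 192 = 640 kbps = 0.640 Mbps.
Total bitrate: 267.740 Mbps.
File: 267.740 Mbps × 1200 s = 321288.0 Mb.
At 500 Mbps: 321288.0 / 500 = 642.6 s ≈ 10.7 minutes.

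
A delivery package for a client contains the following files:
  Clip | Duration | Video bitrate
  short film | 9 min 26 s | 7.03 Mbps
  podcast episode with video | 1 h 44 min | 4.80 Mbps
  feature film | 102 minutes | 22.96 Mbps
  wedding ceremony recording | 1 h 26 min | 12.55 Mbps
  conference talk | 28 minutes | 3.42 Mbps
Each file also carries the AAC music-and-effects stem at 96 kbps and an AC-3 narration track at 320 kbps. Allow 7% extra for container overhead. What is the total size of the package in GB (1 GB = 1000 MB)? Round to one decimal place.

33.9 GB

Audio total: 96 + 320 = 416 kbps = 0.416 Mbps.
short film: 7.446 Mbps × 566 s × 1.07 = 4509.4 Mb
podcast episode with video: 5.216 Mbps × 6240 s × 1.07 = 34826.2 Mb
feature film: 23.376 Mbps × 6120 s × 1.07 = 153075.4 Mb
wedding ceremony recording: 12.966 Mbps × 5160 s × 1.07 = 71587.9 Mb
conference talk: 3.836 Mbps × 1680 s × 1.07 = 6895.6 Mb
Total: 270894.5 Mb = 33861.8 MB.
= 33.86 GB.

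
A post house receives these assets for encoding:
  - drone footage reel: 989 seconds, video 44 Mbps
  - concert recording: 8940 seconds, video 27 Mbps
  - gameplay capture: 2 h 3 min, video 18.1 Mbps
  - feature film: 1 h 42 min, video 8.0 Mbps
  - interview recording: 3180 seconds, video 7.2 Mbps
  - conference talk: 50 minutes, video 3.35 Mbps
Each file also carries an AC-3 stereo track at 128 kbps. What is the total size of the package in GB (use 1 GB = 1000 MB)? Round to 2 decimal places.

63.02 GB

Audio: 128 kbps = 0.128 Mbps.
drone footage reel: 44.128 Mbps × 989 s = 43642.6 Mb
concert recording: 27.128 Mbps × 8940 s = 242524.3 Mb
gameplay capture: 18.228 Mbps × 7380 s = 134522.6 Mb
feature film: 8.128 Mbps × 6120 s = 49743.4 Mb
interview recording: 7.328 Mbps × 3180 s = 23303.0 Mb
conference talk: 3.478 Mbps × 3000 s = 10434.0 Mb
Total: 504170.0 Mb = 63021.2 MB.
= 63.02 GB.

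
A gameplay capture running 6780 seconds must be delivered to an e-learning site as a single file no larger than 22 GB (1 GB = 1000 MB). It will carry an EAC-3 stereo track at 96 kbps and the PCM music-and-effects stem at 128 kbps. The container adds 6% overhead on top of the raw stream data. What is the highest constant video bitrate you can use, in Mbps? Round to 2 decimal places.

24.27 Mbps

Budget: 22 GB = 176000.0 Mb.
Stream payload after overhead: 176000.0 / 1.06 = 166037.7 Mb.
Total bitrate budget: 166037.7 Mb / 6780 s = 24.489 Mbps.
Audio total: 96 + 128 = 224 kbps = 0.224 Mbps.
Video: 24.489 − 0.224 = 24.265 Mbps.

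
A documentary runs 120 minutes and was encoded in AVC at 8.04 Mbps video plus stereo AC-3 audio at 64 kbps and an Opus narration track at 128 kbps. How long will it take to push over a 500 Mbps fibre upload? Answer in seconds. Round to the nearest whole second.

120 min = 7200 s
Audio total: 64 + 128 = 192 kbps = 0.192 Mbps.
Total bitrate: 8.232 Mbps.
File: 8.232 Mbps × 7200 s = 59270.4 Mb.
At 500 Mbps: 59270.4 / 500 = 118.5 s ≈ 119 seconds.

119 seconds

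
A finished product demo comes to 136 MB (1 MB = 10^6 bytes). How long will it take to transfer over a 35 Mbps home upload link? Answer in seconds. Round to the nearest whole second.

File: 136 MB = 1088.0 Mb.
At 35 Mbps: 1088.0 / 35 = 31.1 s ≈ 31.1 seconds.

31 seconds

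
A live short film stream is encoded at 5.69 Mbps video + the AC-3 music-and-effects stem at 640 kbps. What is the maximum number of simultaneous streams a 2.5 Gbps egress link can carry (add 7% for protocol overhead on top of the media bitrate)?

369

Audio: 640 kbps = 0.640 Mbps.
Per-viewer media rate: 6.330 Mbps.
On the wire with 7% overhead: 6.773 Mbps.
2.5 Gbps = 2,500 Mbps; 2,500 / 6.773 = 369.11 → 369 viewers.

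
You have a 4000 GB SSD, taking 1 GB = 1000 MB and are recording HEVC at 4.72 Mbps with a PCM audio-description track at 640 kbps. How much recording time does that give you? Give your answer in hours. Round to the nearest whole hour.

Audio: 640 kbps = 0.640 Mbps.
Total bitrate: 4.72 + 0.640 = 5.360 Mbps.
Capacity: 4000 GB = 32,000,000 Mb.
Recording time: 32,000,000 / 5.360 = 5,970,149 s ≈ 1,658 hours.

1658 hours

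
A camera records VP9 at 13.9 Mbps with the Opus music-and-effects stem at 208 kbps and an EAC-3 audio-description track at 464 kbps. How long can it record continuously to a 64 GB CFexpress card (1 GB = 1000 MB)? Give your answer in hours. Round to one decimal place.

Audio total: 208 + 464 = 672 kbps = 0.672 Mbps.
Total bitrate: 13.9 + 0.672 = 14.572 Mbps.
Capacity: 64 GB = 512,000 Mb.
Recording time: 512,000 / 14.572 = 35,136 s ≈ 9.76 hours.

9.8 hours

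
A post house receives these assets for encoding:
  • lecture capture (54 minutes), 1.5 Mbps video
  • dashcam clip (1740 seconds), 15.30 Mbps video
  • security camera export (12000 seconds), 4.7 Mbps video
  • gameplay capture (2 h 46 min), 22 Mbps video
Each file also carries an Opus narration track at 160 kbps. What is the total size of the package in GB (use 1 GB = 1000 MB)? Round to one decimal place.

Audio: 160 kbps = 0.160 Mbps.
lecture capture: 1.660 Mbps × 3240 s = 5378.4 Mb
dashcam clip: 15.460 Mbps × 1740 s = 26900.4 Mb
security camera export: 4.860 Mbps × 12000 s = 58320.0 Mb
gameplay capture: 22.160 Mbps × 9960 s = 220713.6 Mb
Total: 311312.4 Mb = 38914.1 MB.
= 38.91 GB.

38.9 GB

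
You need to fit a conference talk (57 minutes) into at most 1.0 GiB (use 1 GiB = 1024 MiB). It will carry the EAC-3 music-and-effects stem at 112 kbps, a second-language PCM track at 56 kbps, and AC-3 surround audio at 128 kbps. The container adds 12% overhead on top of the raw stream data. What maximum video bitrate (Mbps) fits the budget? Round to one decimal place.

Budget: 1.0 GiB = 8589.9 Mb.
Stream payload after overhead: 8589.9 / 1.12 = 7669.6 Mb.
57 min = 3420 s
Total bitrate budget: 7669.6 Mb / 3420 s = 2.243 Mbps.
Audio total: 112 + 56 + 128 = 296 kbps = 0.296 Mbps.
Video: 2.243 − 0.296 = 1.947 Mbps.

1.9 Mbps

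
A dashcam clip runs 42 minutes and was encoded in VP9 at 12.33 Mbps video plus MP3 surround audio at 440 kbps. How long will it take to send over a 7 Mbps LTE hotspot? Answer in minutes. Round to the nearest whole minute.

77 minutes

42 min = 2520 s
Audio: 440 kbps = 0.440 Mbps.
Total bitrate: 12.770 Mbps.
File: 12.770 Mbps × 2520 s = 32180.4 Mb.
At 7 Mbps: 32180.4 / 7 = 4597.2 s ≈ 76.6 minutes.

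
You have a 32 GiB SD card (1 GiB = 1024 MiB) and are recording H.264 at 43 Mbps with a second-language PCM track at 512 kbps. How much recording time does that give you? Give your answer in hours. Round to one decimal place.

1.8 hours

Audio: 512 kbps = 0.512 Mbps.
Total bitrate: 43 + 0.512 = 43.512 Mbps.
Capacity: 32 GiB = 274,878 Mb.
Recording time: 274,878 / 43.512 = 6,317 s ≈ 1.75 hours.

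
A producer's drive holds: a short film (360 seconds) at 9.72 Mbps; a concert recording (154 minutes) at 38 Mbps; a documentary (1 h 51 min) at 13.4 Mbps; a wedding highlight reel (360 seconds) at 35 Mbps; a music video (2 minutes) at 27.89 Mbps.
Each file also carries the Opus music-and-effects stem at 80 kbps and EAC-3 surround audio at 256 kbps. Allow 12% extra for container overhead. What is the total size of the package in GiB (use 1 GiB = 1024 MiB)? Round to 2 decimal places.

60.69 GiB

Audio total: 80 + 256 = 336 kbps = 0.336 Mbps.
short film: 10.056 Mbps × 360 s × 1.12 = 4054.6 Mb
concert recording: 38.336 Mbps × 9240 s × 1.12 = 396731.6 Mb
documentary: 13.736 Mbps × 6660 s × 1.12 = 102459.6 Mb
wedding highlight reel: 35.336 Mbps × 360 s × 1.12 = 14247.5 Mb
music video: 28.226 Mbps × 120 s × 1.12 = 3793.6 Mb
Total: 521286.8 Mb = 65160.8 MB.
= 60.69 GiB.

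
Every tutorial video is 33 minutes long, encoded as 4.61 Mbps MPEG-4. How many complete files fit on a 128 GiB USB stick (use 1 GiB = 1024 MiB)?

120

33 min = 1980 s
Per item: 4.610 Mbps × 1980 s = 9,128 Mb = 1,141 MB.
Capacity: 128 GiB = 1,099,512 Mb; 120.46 items → 120 complete.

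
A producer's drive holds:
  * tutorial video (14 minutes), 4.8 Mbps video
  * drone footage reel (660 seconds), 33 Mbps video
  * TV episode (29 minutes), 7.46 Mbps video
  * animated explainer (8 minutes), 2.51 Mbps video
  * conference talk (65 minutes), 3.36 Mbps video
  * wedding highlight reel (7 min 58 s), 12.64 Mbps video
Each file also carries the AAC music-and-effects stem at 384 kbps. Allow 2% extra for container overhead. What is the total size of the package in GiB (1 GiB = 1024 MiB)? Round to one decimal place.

Audio: 384 kbps = 0.384 Mbps.
tutorial video: 5.184 Mbps × 840 s × 1.02 = 4441.7 Mb
drone footage reel: 33.384 Mbps × 660 s × 1.02 = 22474.1 Mb
TV episode: 7.844 Mbps × 1740 s × 1.02 = 13921.5 Mb
animated explainer: 2.894 Mbps × 480 s × 1.02 = 1416.9 Mb
conference talk: 3.744 Mbps × 3900 s × 1.02 = 14893.6 Mb
wedding highlight reel: 13.024 Mbps × 478 s × 1.02 = 6350.0 Mb
Total: 63497.8 Mb = 7937.2 MB.
= 7.392 GiB.

7.4 GiB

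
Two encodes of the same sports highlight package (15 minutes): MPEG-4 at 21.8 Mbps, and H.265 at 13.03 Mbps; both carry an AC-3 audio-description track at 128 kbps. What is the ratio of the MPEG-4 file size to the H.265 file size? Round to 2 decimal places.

15 min = 900 s
Audio: 128 kbps = 0.128 Mbps.
MPEG-4: 21.928 Mbps × 900 s = 19735.2 Mb = 2.467 GB.
H.265: 13.158 Mbps × 900 s = 11842.2 Mb = 1.480 GB.
Ratio: 2.467 / 1.480 = 1.667.

1.67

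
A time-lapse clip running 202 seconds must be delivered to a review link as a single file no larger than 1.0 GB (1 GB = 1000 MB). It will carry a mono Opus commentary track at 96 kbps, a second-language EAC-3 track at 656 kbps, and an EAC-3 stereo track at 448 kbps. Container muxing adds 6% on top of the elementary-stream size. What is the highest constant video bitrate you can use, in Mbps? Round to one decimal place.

36.2 Mbps

Budget: 1.0 GB = 8000.0 Mb.
Stream payload after overhead: 8000.0 / 1.06 = 7547.2 Mb.
Total bitrate budget: 7547.2 Mb / 202 s = 37.362 Mbps.
Audio total: 96 + 656 + 448 = 1200 kbps = 1.200 Mbps.
Video: 37.362 − 1.200 = 36.162 Mbps.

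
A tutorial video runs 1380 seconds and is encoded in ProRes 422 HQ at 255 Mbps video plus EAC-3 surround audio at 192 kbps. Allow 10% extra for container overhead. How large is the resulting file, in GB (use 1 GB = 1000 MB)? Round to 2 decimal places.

Audio: 192 kbps = 0.192 Mbps.
Total bitrate: 255 + 0.192 = 255.192 Mbps.
Stream data: 255.192 Mbps × 1380 s = 352165.0 Mb.
With 10% container overhead: ×1.10.
387,381 Mb ÷ 8 = 48,423 MB → 48.42 GB.

48.42 GB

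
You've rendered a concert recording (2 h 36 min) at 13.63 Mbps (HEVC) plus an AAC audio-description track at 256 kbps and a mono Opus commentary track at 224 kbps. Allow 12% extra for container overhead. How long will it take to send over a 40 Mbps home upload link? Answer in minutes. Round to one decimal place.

61.6 minutes

2 h 36 min = 156 min = 9360 s
Audio total: 256 + 224 = 480 kbps = 0.480 Mbps.
Total bitrate: 14.110 Mbps.
File: 14.110 Mbps × 9360 s = 132069.6 Mb.
With 12% container overhead: ×1.12. → 147918.0 Mb.
At 40 Mbps: 147918.0 / 40 = 3697.9 s ≈ 61.6 minutes.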